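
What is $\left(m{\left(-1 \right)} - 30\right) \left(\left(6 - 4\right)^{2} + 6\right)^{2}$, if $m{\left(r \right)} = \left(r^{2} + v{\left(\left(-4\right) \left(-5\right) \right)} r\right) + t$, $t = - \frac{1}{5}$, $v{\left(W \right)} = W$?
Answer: $-4920$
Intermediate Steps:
$t = - \frac{1}{5}$ ($t = \left(-1\right) \frac{1}{5} = - \frac{1}{5} \approx -0.2$)
$m{\left(r \right)} = - \frac{1}{5} + r^{2} + 20 r$ ($m{\left(r \right)} = \left(r^{2} + \left(-4\right) \left(-5\right) r\right) - \frac{1}{5} = \left(r^{2} + 20 r\right) - \frac{1}{5} = - \frac{1}{5} + r^{2} + 20 r$)
$\left(m{\left(-1 \right)} - 30\right) \left(\left(6 - 4\right)^{2} + 6\right)^{2} = \left(\left(- \frac{1}{5} + \left(-1\right)^{2} + 20 \left(-1\right)\right) - 30\right) \left(\left(6 - 4\right)^{2} + 6\right)^{2} = \left(\left(- \frac{1}{5} + 1 - 20\right) - 30\right) \left(2^{2} + 6\right)^{2} = \left(- \frac{96}{5} - 30\right) \left(4 + 6\right)^{2} = - \frac{246 \cdot 10^{2}}{5} = \left(- \frac{246}{5}\right) 100 = -4920$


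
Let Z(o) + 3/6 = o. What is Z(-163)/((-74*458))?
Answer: 327/67784 ≈ 0.0048241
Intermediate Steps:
Z(o) = -½ + o
Z(-163)/((-74*458)) = (-½ - 163)/((-74*458)) = -327/2/(-33892) = -327/2*(-1/33892) = 327/67784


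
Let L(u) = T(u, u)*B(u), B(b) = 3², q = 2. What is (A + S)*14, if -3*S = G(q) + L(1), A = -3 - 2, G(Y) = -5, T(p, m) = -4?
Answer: 364/3 ≈ 121.33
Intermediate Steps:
A = -5
B(b) = 9
L(u) = -36 (L(u) = -4*9 = -36)
S = 41/3 (S = -(-5 - 36)/3 = -⅓*(-41) = 41/3 ≈ 13.667)
(A + S)*14 = (-5 + 41/3)*14 = (26/3)*14 = 364/3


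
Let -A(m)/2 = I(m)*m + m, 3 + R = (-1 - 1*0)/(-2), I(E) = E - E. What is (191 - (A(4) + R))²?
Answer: 162409/4 ≈ 40602.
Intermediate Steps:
I(E) = 0
R = -5/2 (R = -3 + (-1 - 1*0)/(-2) = -3 + (-1 + 0)*(-½) = -3 - 1*(-½) = -3 + ½ = -5/2 ≈ -2.5000)
A(m) = -2*m (A(m) = -2*(0*m + m) = -2*(0 + m) = -2*m)
(191 - (A(4) + R))² = (191 - (-2*4 - 5/2))² = (191 - (-8 - 5/2))² = (191 - 1*(-21/2))² = (191 + 21/2)² = (403/2)² = 162409/4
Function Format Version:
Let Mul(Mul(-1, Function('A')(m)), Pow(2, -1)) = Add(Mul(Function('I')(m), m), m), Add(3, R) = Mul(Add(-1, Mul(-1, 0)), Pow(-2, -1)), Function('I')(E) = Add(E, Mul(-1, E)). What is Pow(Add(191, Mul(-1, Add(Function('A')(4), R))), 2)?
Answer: Rational(162409, 4) ≈ 40602.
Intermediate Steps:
Function('I')(E) = 0
R = Rational(-5, 2) (R = Add(-3, Mul(Add(-1, Mul(-1, 0)), Pow(-2, -1))) = Add(-3, Mul(Add(-1, 0), Rational(-1, 2))) = Add(-3, Mul(-1, Rational(-1, 2))) = Add(-3, Rational(1, 2)) = Rational(-5, 2) ≈ -2.5000)
Function('A')(m) = Mul(-2, m) (Function('A')(m) = Mul(-2, Add(Mul(0, m), m)) = Mul(-2, Add(0, m)) = Mul(-2, m))
Pow(Add(191, Mul(-1, Add(Function('A')(4), R))), 2) = Pow(Add(191, Mul(-1, Add(Mul(-2, 4), Rational(-5, 2)))), 2) = Pow(Add(191, Mul(-1, Add(-8, Rational(-5, 2)))), 2) = Pow(Add(191, Mul(-1, Rational(-21, 2))), 2) = Pow(Add(191, Rational(21, 2)), 2) = Pow(Rational(403, 2), 2) = Rational(162409, 4)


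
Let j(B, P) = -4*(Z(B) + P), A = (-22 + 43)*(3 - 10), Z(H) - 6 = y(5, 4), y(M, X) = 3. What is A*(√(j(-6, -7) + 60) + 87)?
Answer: -12789 - 294*√13 ≈ -13849.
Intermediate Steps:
Z(H) = 9 (Z(H) = 6 + 3 = 9)
A = -147 (A = 21*(-7) = -147)
j(B, P) = -36 - 4*P (j(B, P) = -4*(9 + P) = -36 - 4*P)
A*(√(j(-6, -7) + 60) + 87) = -147*(√((-36 - 4*(-7)) + 60) + 87) = -147*(√((-36 + 28) + 60) + 87) = -147*(√(-8 + 60) + 87) = -147*(√52 + 87) = -147*(2*√13 + 87) = -147*(87 + 2*√13) = -12789 - 294*√13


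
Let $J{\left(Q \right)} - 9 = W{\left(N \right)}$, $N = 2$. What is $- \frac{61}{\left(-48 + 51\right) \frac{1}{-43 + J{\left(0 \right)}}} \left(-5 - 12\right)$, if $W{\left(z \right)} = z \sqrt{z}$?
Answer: $- \frac{35258}{3} + \frac{2074 \sqrt{2}}{3} \approx -10775.0$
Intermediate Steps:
$W{\left(z \right)} = z^{\frac{3}{2}}$
$J{\left(Q \right)} = 9 + 2 \sqrt{2}$ ($J{\left(Q \right)} = 9 + 2^{\frac{3}{2}} = 9 + 2 \sqrt{2}$)
$- \frac{61}{\left(-48 + 51\right) \frac{1}{-43 + J{\left(0 \right)}}} \left(-5 - 12\right) = - \frac{61}{\left(-48 + 51\right) \frac{1}{-43 + \left(9 + 2 \sqrt{2}\right)}} \left(-5 - 12\right) = - \frac{61}{3 \frac{1}{-34 + 2 \sqrt{2}}} \left(-5 - 12\right) = - 61 \left(- \frac{34}{3} + \frac{2 \sqrt{2}}{3}\right) \left(-17\right) = \left(\frac{2074}{3} - \frac{122 \sqrt{2}}{3}\right) \left(-17\right) = - \frac{35258}{3} + \frac{2074 \sqrt{2}}{3}$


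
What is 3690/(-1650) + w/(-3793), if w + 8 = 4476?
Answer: -712279/208615 ≈ -3.4143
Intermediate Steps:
w = 4468 (w = -8 + 4476 = 4468)
3690/(-1650) + w/(-3793) = 3690/(-1650) + 4468/(-3793) = 3690*(-1/1650) + 4468*(-1/3793) = -123/55 - 4468/3793 = -712279/208615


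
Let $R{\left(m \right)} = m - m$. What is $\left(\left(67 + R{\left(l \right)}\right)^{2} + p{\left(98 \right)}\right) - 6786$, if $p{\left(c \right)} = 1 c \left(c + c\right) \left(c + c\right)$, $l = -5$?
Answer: $3762471$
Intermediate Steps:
$R{\left(m \right)} = 0$
$p{\left(c \right)} = 4 c^{3}$ ($p{\left(c \right)} = c 2 c 2 c = c 4 c^{2} = 4 c^{3}$)
$\left(\left(67 + R{\left(l \right)}\right)^{2} + p{\left(98 \right)}\right) - 6786 = \left(\left(67 + 0\right)^{2} + 4 \cdot 98^{3}\right) - 6786 = \left(67^{2} + 4 \cdot 941192\right) - 6786 = \left(4489 + 3764768\right) - 6786 = 3769257 - 6786 = 3762471$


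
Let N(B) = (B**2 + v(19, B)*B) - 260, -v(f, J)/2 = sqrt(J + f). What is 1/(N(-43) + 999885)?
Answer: 500737/501475175090 - 43*I*sqrt(6)/250737587545 ≈ 9.9853e-7 - 4.2007e-10*I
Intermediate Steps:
v(f, J) = -2*sqrt(J + f)
N(B) = -260 + B**2 - 2*B*sqrt(19 + B) (N(B) = (B**2 + (-2*sqrt(B + 19))*B) - 260 = (B**2 + (-2*sqrt(19 + B))*B) - 260 = (B**2 - 2*B*sqrt(19 + B)) - 260 = -260 + B**2 - 2*B*sqrt(19 + B))
1/(N(-43) + 999885) = 1/((-260 + (-43)**2 - 2*(-43)*sqrt(19 - 43)) + 999885) = 1/((-260 + 1849 - 2*(-43)*sqrt(-24)) + 999885) = 1/((-260 + 1849 - 2*(-43)*2*I*sqrt(6)) + 999885) = 1/((-260 + 1849 + 172*I*sqrt(6)) + 999885) = 1/((1589 + 172*I*sqrt(6)) + 999885) = 1/(1001474 + 172*I*sqrt(6))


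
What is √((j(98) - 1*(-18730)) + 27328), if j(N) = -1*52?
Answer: √46006 ≈ 214.49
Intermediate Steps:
j(N) = -52
√((j(98) - 1*(-18730)) + 27328) = √((-52 - 1*(-18730)) + 27328) = √((-52 + 18730) + 27328) = √(18678 + 27328) = √46006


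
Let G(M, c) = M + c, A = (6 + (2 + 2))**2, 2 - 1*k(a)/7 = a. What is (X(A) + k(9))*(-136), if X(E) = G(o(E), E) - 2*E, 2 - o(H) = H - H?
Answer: 19992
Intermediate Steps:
k(a) = 14 - 7*a
A = 100 (A = (6 + 4)**2 = 10**2 = 100)
o(H) = 2 (o(H) = 2 - (H - H) = 2 - 1*0 = 2 + 0 = 2)
X(E) = 2 - E (X(E) = (2 + E) - 2*E = 2 - E)
(X(A) + k(9))*(-136) = ((2 - 1*100) + (14 - 7*9))*(-136) = ((2 - 100) + (14 - 63))*(-136) = (-98 - 49)*(-136) = -147*(-136) = 19992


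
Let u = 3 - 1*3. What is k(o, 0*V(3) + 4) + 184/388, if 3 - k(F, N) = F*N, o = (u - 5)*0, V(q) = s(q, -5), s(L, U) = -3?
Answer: 337/97 ≈ 3.4742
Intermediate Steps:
V(q) = -3
u = 0 (u = 3 - 3 = 0)
o = 0 (o = (0 - 5)*0 = -5*0 = 0)
k(F, N) = 3 - F*N
k(o, 0*V(3) + 4) + 184/388 = (3 - 1*0*(0*(-3) + 4)) + 184/388 = (3 - 1*0*(0 + 4)) + 184*(1/388) = (3 - 1*0*4) + 46/97 = (3 + 0) + 46/97 = 3 + 46/97 = 337/97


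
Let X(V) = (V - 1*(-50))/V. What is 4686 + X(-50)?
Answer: 4686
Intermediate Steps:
X(V) = (50 + V)/V (X(V) = (V + 50)/V = (50 + V)/V)
4686 + X(-50) = 4686 + (50 - 50)/(-50) = 4686 - 1/50*0 = 4686 + 0 = 4686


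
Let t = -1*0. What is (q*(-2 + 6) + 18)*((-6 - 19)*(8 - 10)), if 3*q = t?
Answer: 900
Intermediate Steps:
t = 0
q = 0 (q = (⅓)*0 = 0)
(q*(-2 + 6) + 18)*((-6 - 19)*(8 - 10)) = (0*(-2 + 6) + 18)*((-6 - 19)*(8 - 10)) = (0*4 + 18)*(-25*(-2)) = (0 + 18)*50 = 18*50 = 900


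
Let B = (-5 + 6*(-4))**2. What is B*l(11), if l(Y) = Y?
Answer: 9251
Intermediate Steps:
B = 841 (B = (-5 - 24)**2 = (-29)**2 = 841)
B*l(11) = 841*11 = 9251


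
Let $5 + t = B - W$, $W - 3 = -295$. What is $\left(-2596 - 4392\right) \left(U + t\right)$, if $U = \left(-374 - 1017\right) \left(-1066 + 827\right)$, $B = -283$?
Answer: $-2323181564$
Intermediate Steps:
$W = -292$ ($W = 3 - 295 = -292$)
$U = 332449$ ($U = \left(-1391\right) \left(-239\right) = 332449$)
$t = 4$ ($t = -5 - -9 = -5 + \left(-283 + 292\right) = -5 + 9 = 4$)
$\left(-2596 - 4392\right) \left(U + t\right) = \left(-2596 - 4392\right) \left(332449 + 4\right) = \left(-6988\right) 332453 = -2323181564$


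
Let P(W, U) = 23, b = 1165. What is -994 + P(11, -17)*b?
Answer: 25801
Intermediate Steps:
-994 + P(11, -17)*b = -994 + 23*1165 = -994 + 26795 = 25801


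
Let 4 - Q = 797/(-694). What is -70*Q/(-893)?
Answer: 125055/309871 ≈ 0.40357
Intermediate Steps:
Q = 3573/694 (Q = 4 - 797/(-694) = 4 - 797*(-1)/694 = 4 - 1*(-797/694) = 4 + 797/694 = 3573/694 ≈ 5.1484)
-70*Q/(-893) = -125055/(347*(-893)) = -125055*(-1)/(347*893) = -70*(-3573/619742) = 125055/309871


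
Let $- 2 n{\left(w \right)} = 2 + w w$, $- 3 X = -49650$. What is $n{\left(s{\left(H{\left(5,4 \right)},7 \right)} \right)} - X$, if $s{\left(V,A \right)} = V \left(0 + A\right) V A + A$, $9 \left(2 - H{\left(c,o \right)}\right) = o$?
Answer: $- \frac{320631463}{13122} \approx -24435.0$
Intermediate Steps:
$H{\left(c,o \right)} = 2 - \frac{o}{9}$
$X = 16550$ ($X = \left(- \frac{1}{3}\right) \left(-49650\right) = 16550$)
$s{\left(V,A \right)} = A + A^{2} V^{2}$ ($s{\left(V,A \right)} = V A V A + A = A V V A + A = A V^{2} A + A = A^{2} V^{2} + A = A + A^{2} V^{2}$)
$n{\left(w \right)} = -1 - \frac{w^{2}}{2}$ ($n{\left(w \right)} = - \frac{2 + w w}{2} = - \frac{2 + w^{2}}{2} = -1 - \frac{w^{2}}{2}$)
$n{\left(s{\left(H{\left(5,4 \right)},7 \right)} \right)} - X = \left(-1 - \frac{\left(7 \left(1 + 7 \left(2 - \frac{4}{9}\right)^{2}\right)\right)^{2}}{2}\right) - 16550 = \left(-1 - \frac{\left(7 \left(1 + 7 \left(\frac{14}{9}\right)^{2}\right)\right)^{2}}{2}\right) - 16550 = \left(-1 - \frac{\left(7 \left(1 + 7 \cdot \frac{196}{81}\right)\right)^{2}}{2}\right) - 16550 = \left(-1 - \frac{\left(7 \left(1 + \frac{1372}{81}\right)\right)^{2}}{2}\right) - 16550 = \left(-1 - \frac{\left(7 \cdot \frac{1453}{81}\right)^{2}}{2}\right) - 16550 = \left(-1 - \frac{\left(\frac{10171}{81}\right)^{2}}{2}\right) - 16550 = \left(-1 - \frac{103449241}{13122}\right) - 16550 = - \frac{103462363}{13122} - 16550 = - \frac{320631463}{13122}$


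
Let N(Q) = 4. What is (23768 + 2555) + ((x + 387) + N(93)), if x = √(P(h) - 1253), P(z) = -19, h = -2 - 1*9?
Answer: 26714 + 2*I*√318 ≈ 26714.0 + 35.665*I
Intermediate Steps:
h = -11 (h = -2 - 9 = -11)
x = 2*I*√318 (x = √(-19 - 1253) = √(-1272) = 2*I*√318 ≈ 35.665*I)
(23768 + 2555) + ((x + 387) + N(93)) = (23768 + 2555) + ((2*I*√318 + 387) + 4) = 26323 + ((387 + 2*I*√318) + 4) = 26323 + (391 + 2*I*√318) = 26714 + 2*I*√318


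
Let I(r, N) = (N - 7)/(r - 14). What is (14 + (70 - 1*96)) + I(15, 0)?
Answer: -19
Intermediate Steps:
I(r, N) = (-7 + N)/(-14 + r)
(14 + (70 - 1*96)) + I(15, 0) = (14 + (70 - 1*96)) + (-7 + 0)/(-14 + 15) = (14 + (70 - 96)) - 7/1 = (14 - 26) + 1*(-7) = -12 - 7 = -19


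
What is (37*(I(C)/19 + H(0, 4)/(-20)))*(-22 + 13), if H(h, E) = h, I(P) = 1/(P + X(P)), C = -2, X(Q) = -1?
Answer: 111/19 ≈ 5.8421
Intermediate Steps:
I(P) = 1/(-1 + P) (I(P) = 1/(P - 1) = 1/(-1 + P))
(37*(I(C)/19 + H(0, 4)/(-20)))*(-22 + 13) = (37*(1/(-1 - 2*19) + 0/(-20)))*(-22 + 13) = (37*((1/19)/(-3) + 0*(-1/20)))*(-9) = (37*(-⅓*1/19 + 0))*(-9) = (37*(-1/57 + 0))*(-9) = (37*(-1/57))*(-9) = -37/57*(-9) = 111/19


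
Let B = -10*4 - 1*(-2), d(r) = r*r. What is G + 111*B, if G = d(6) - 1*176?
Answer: -4358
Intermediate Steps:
d(r) = r²
B = -38 (B = -40 + 2 = -38)
G = -140 (G = 6² - 1*176 = 36 - 176 = -140)
G + 111*B = -140 + 111*(-38) = -140 - 4218 = -4358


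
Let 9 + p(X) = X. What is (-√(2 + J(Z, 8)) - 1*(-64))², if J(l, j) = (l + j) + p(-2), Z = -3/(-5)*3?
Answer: 20484/5 - 256*√5/5 ≈ 3982.3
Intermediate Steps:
p(X) = -9 + X
Z = 9/5 (Z = -3*(-⅕)*3 = (⅗)*3 = 9/5 ≈ 1.8000)
J(l, j) = -11 + j + l (J(l, j) = (l + j) + (-9 - 2) = (j + l) - 11 = -11 + j + l)
(-√(2 + J(Z, 8)) - 1*(-64))² = (-√(2 + (-11 + 8 + 9/5)) - 1*(-64))² = (-√(2 - 6/5) + 64)² = (-√(⅘) + 64)² = (-2*√5/5 + 64)² = (64 - 2*√5/5)²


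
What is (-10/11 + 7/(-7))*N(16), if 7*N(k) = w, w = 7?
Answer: -21/11 ≈ -1.9091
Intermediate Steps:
N(k) = 1 (N(k) = (⅐)*7 = 1)
(-10/11 + 7/(-7))*N(16) = (-10/11 + 7/(-7))*1 = (-10*1/11 + 7*(-⅐))*1 = (-10/11 - 1)*1 = -21/11*1 = -21/11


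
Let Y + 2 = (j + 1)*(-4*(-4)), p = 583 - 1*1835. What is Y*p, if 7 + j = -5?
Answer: 222856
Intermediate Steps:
j = -12 (j = -7 - 5 = -12)
p = -1252 (p = 583 - 1835 = -1252)
Y = -178 (Y = -2 + (-12 + 1)*(-4*(-4)) = -2 - 11*16 = -2 - 176 = -178)
Y*p = -178*(-1252) = 222856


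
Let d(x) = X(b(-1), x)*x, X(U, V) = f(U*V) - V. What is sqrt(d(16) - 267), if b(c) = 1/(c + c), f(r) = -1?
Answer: 7*I*sqrt(11) ≈ 23.216*I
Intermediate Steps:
b(c) = 1/(2*c)
X(U, V) = -1 - V
d(x) = x*(-1 - x) (d(x) = (-1 - x)*x = x*(-1 - x))
sqrt(d(16) - 267) = sqrt(-1*16*(1 + 16) - 267) = sqrt(-1*16*17 - 267) = sqrt(-272 - 267) = sqrt(-539) = 7*I*sqrt(11)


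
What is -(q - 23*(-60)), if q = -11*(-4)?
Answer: -1424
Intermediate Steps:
q = 44
-(q - 23*(-60)) = -(44 - 23*(-60)) = -(44 + 1380) = -1*1424 = -1424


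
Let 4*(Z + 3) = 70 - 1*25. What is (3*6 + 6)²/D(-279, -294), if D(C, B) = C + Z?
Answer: -768/361 ≈ -2.1274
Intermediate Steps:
Z = 33/4 (Z = -3 + (70 - 1*25)/4 = -3 + (70 - 25)/4 = -3 + (¼)*45 = -3 + 45/4 = 33/4 ≈ 8.2500)
D(C, B) = 33/4 + C (D(C, B) = C + 33/4 = 33/4 + C)
(3*6 + 6)²/D(-279, -294) = (3*6 + 6)²/(33/4 - 279) = (18 + 6)²/(-1083/4) = 24²*(-4/1083) = 576*(-4/1083) = -768/361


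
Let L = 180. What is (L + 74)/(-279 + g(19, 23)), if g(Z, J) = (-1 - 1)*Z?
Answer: -254/317 ≈ -0.80126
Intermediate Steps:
g(Z, J) = -2*Z
(L + 74)/(-279 + g(19, 23)) = (180 + 74)/(-279 - 2*19) = 254/(-279 - 38) = 254/(-317) = 254*(-1/317) = -254/317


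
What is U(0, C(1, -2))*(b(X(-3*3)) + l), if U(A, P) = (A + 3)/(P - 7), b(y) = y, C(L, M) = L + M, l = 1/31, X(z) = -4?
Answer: 369/248 ≈ 1.4879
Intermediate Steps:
l = 1/31 ≈ 0.032258
U(A, P) = (3 + A)/(-7 + P)
U(0, C(1, -2))*(b(X(-3*3)) + l) = ((3 + 0)/(-7 + (1 - 2)))*(-4 + 1/31) = (3/(-7 - 1))*(-123/31) = (3/(-8))*(-123/31) = -⅛*3*(-123/31) = -3/8*(-123/31) = 369/248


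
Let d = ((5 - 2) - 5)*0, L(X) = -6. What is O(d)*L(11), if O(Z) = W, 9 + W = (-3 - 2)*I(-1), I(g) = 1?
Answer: 84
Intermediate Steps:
d = 0 (d = (3 - 5)*0 = -2*0 = 0)
W = -14 (W = -9 + (-3 - 2)*1 = -9 - 5*1 = -9 - 5 = -14)
O(Z) = -14
O(d)*L(11) = -14*(-6) = 84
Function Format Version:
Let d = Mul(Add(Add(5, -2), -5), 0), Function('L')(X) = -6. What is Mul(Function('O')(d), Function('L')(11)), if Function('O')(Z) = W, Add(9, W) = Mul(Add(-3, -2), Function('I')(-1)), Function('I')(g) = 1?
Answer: 84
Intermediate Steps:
d = 0 (d = Mul(Add(3, -5), 0) = Mul(-2, 0) = 0)
W = -14 (W = Add(-9, Mul(Add(-3, -2), 1)) = Add(-9, Mul(-5, 1)) = Add(-9, -5) = -14)
Function('O')(Z) = -14
Mul(Function('O')(d), Function('L')(11)) = Mul(-14, -6) = 84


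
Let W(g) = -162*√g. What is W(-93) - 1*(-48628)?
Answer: 48628 - 162*I*√93 ≈ 48628.0 - 1562.3*I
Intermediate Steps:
W(-93) - 1*(-48628) = -162*I*√93 - 1*(-48628) = -162*I*√93 + 48628 = 48628 - 162*I*√93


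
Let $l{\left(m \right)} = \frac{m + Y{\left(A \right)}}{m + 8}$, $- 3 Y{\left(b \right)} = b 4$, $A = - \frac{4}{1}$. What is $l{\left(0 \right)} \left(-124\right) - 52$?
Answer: $- \frac{404}{3} \approx -134.67$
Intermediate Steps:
$A = -4$ ($A = \left(-4\right) 1 = -4$)
$Y{\left(b \right)} = - \frac{4 b}{3}$ ($Y{\left(b \right)} = - \frac{b 4}{3} = - \frac{4 b}{3}$)
$l{\left(m \right)} = \frac{\frac{16}{3} + m}{8 + m}$ ($l{\left(m \right)} = \frac{m - - \frac{16}{3}}{m + 8} = \frac{m + \frac{16}{3}}{8 + m} = \frac{\frac{16}{3} + m}{8 + m}$)
$l{\left(0 \right)} \left(-124\right) - 52 = \frac{\frac{16}{3} + 0}{8 + 0} \left(-124\right) - 52 = \frac{1}{8} \cdot \frac{16}{3} \left(-124\right) - 52 = \frac{2}{3} \left(-124\right) - 52 = - \frac{248}{3} - 52 = - \frac{404}{3}$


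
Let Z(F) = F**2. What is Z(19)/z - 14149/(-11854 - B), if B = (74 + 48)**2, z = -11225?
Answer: 149170107/300134050 ≈ 0.49701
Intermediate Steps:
B = 14884 (B = 122**2 = 14884)
Z(19)/z - 14149/(-11854 - B) = 19**2/(-11225) - 14149/(-11854 - 1*14884) = 361*(-1/11225) - 14149/(-11854 - 14884) = -361/11225 - 14149/(-26738) = -361/11225 - 14149*(-1/26738) = -361/11225 + 14149/26738 = 149170107/300134050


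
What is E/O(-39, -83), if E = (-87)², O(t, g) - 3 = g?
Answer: -7569/80 ≈ -94.613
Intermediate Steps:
O(t, g) = 3 + g
E = 7569
E/O(-39, -83) = 7569/(3 - 83) = 7569/(-80) = 7569*(-1/80) = -7569/80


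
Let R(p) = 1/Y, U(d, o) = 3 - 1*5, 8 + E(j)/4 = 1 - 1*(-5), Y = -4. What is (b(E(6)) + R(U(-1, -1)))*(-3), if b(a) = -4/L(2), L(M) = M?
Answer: 27/4 ≈ 6.7500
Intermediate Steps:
E(j) = -8 (E(j) = -32 + 4*(1 - 1*(-5)) = -32 + 4*(1 + 5) = -32 + 4*6 = -32 + 24 = -8)
U(d, o) = -2 (U(d, o) = 3 - 5 = -2)
b(a) = -2 (b(a) = -4/2 = -1*2 = -2)
R(p) = -1/4 (R(p) = 1/(-4) = -1/4)
(b(E(6)) + R(U(-1, -1)))*(-3) = (-2 - 1/4)*(-3) = -9/4*(-3) = 27/4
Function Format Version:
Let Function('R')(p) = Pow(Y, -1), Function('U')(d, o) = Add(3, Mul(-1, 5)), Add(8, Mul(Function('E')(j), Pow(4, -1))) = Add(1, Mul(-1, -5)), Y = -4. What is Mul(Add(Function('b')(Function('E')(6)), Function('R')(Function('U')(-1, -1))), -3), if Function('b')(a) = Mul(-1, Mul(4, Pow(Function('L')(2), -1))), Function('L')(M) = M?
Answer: Rational(27, 4) ≈ 6.7500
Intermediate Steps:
Function('E')(j) = -8 (Function('E')(j) = Add(-32, Mul(4, Add(1, Mul(-1, -5)))) = Add(-32, Mul(4, Add(1, 5))) = Add(-32, Mul(4, 6)) = Add(-32, 24) = -8)
Function('U')(d, o) = -2 (Function('U')(d, o) = Add(3, -5) = -2)
Function('b')(a) = -2 (Function('b')(a) = Mul(-1, Mul(4, Pow(2, -1))) = Mul(-1, Mul(4, Rational(1, 2))) = Mul(-1, 2) = -2)
Function('R')(p) = Rational(-1, 4) (Function('R')(p) = Pow(-4, -1) = Rational(-1, 4))
Mul(Add(Function('b')(Function('E')(6)), Function('R')(Function('U')(-1, -1))), -3) = Mul(Add(-2, Rational(-1, 4)), -3) = Mul(Rational(-9, 4), -3) = Rational(27, 4)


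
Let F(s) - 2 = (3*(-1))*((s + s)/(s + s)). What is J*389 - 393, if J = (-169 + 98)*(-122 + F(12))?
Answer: 3396744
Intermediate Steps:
F(s) = -1 (F(s) = 2 + (3*(-1))*((s + s)/(s + s)) = 2 - 3*2*s/(2*s) = 2 - 3*2*s*1/(2*s) = 2 - 3*1 = 2 - 3 = -1)
J = 8733 (J = (-169 + 98)*(-122 - 1) = -71*(-123) = 8733)
J*389 - 393 = 8733*389 - 393 = 3397137 - 393 = 3396744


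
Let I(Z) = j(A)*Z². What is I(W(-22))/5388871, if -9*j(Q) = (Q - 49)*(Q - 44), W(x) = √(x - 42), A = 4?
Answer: 12800/5388871 ≈ 0.0023753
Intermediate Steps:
W(x) = √(-42 + x)
j(Q) = -(-49 + Q)*(-44 + Q)/9 (j(Q) = -(Q - 49)*(Q - 44)/9 = -(-49 + Q)*(-44 + Q)/9)
I(Z) = -200*Z² (I(Z) = (-2156/9 - ⅑*4² + (31/3)*4)*Z² = (-2156/9 - ⅑*16 + 124/3)*Z² = (-2156/9 - 16/9 + 124/3)*Z² = -200*Z²)
I(W(-22))/5388871 = -200*(√(-42 - 22))²/5388871 = -200*(√(-64))²*(1/5388871) = -200*(8*I)²*(1/5388871) = -200*(-64)*(1/5388871) = 12800*(1/5388871) = 12800/5388871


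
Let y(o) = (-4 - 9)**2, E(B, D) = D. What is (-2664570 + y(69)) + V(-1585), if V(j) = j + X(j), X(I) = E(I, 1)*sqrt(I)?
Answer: -2665986 + I*sqrt(1585) ≈ -2.666e+6 + 39.812*I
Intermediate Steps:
X(I) = sqrt(I) (X(I) = 1*sqrt(I) = sqrt(I))
y(o) = 169 (y(o) = (-13)**2 = 169)
V(j) = j + sqrt(j)
(-2664570 + y(69)) + V(-1585) = (-2664570 + 169) + (-1585 + sqrt(-1585)) = -2664401 + (-1585 + I*sqrt(1585)) = -2665986 + I*sqrt(1585)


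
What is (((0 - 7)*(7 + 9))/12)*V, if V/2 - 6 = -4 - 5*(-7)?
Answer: -2072/3 ≈ -690.67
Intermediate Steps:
V = 74 (V = 12 + 2*(-4 - 5*(-7)) = 12 + 2*(-4 + 35) = 12 + 2*31 = 12 + 62 = 74)
(((0 - 7)*(7 + 9))/12)*V = (((0 - 7)*(7 + 9))/12)*74 = (-7*16*(1/12))*74 = -112*1/12*74 = -28/3*74 = -2072/3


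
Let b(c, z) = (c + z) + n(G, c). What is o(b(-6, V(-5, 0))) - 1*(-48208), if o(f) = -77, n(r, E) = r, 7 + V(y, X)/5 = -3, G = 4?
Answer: 48131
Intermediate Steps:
V(y, X) = -50 (V(y, X) = -35 + 5*(-3) = -35 - 15 = -50)
b(c, z) = 4 + c + z (b(c, z) = (c + z) + 4 = 4 + c + z)
o(b(-6, V(-5, 0))) - 1*(-48208) = -77 - 1*(-48208) = -77 + 48208 = 48131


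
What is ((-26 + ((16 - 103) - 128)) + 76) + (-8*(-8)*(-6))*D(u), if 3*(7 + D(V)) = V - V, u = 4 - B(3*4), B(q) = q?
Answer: 2523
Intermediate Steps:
u = -8 (u = 4 - 3*4 = 4 - 1*12 = 4 - 12 = -8)
D(V) = -7 (D(V) = -7 + (V - V)/3 = -7 + (⅓)*0 = -7 + 0 = -7)
((-26 + ((16 - 103) - 128)) + 76) + (-8*(-8)*(-6))*D(u) = ((-26 + ((16 - 103) - 128)) + 76) + (-8*(-8)*(-6))*(-7) = ((-26 + (-87 - 128)) + 76) + (64*(-6))*(-7) = ((-26 - 215) + 76) - 384*(-7) = (-241 + 76) + 2688 = -165 + 2688 = 2523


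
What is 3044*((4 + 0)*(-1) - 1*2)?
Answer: -18264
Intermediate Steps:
3044*((4 + 0)*(-1) - 1*2) = 3044*(4*(-1) - 2) = 3044*(-4 - 2) = 3044*(-6) = -18264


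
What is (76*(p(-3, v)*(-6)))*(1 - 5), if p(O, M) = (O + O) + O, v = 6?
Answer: -16416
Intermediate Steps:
p(O, M) = 3*O (p(O, M) = 2*O + O = 3*O)
(76*(p(-3, v)*(-6)))*(1 - 5) = (76*((3*(-3))*(-6)))*(1 - 5) = (76*(-9*(-6)))*(-4) = (76*54)*(-4) = 4104*(-4) = -16416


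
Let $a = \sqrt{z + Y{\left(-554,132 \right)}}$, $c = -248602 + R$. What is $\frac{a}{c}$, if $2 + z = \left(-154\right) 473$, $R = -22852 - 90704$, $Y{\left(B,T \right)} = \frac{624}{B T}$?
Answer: $- \frac{i \sqrt{676298999618}}{1103495426} \approx - 0.00074524 i$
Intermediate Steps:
$Y{\left(B,T \right)} = \frac{624}{B T}$ ($Y{\left(B,T \right)} = 624 \frac{1}{B T} = \frac{624}{B T}$)
$R = -113556$
$z = -72844$ ($z = -2 - 72842 = -72844$)
$c = -362158$ ($c = -248602 - 113556 = -362158$)
$a = \frac{i \sqrt{676298999618}}{3047}$ ($a = \sqrt{-72844 + \frac{624}{\left(-554\right) 132}} = \sqrt{-72844 + 624 \left(- \frac{1}{554}\right) \frac{1}{132}} = \sqrt{-72844 - \frac{26}{3047}} = \sqrt{- \frac{221955694}{3047}} = \frac{i \sqrt{676298999618}}{3047} \approx 269.9 i$)
$\frac{a}{c} = \frac{\frac{1}{3047} i \sqrt{676298999618}}{-362158} = \frac{i \sqrt{676298999618}}{3047} \left(- \frac{1}{362158}\right) = - \frac{i \sqrt{676298999618}}{1103495426}$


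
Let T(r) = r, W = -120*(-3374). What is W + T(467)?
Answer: 405347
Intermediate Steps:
W = 404880 (W = -1*(-404880) = 404880)
W + T(467) = 404880 + 467 = 405347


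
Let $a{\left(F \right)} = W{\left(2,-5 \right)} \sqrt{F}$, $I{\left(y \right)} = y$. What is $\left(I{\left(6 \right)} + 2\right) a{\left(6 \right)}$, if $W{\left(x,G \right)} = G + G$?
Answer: $- 80 \sqrt{6} \approx -195.96$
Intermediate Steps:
$W{\left(x,G \right)} = 2 G$
$a{\left(F \right)} = - 10 \sqrt{F}$ ($a{\left(F \right)} = 2 \left(-5\right) \sqrt{F} = - 10 \sqrt{F}$)
$\left(I{\left(6 \right)} + 2\right) a{\left(6 \right)} = \left(6 + 2\right) \left(- 10 \sqrt{6}\right) = 8 \left(- 10 \sqrt{6}\right) = - 80 \sqrt{6}$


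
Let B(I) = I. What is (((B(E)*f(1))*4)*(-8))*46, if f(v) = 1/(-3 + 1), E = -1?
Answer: -736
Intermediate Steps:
f(v) = -1/2 (f(v) = 1/(-2) = -1/2)
(((B(E)*f(1))*4)*(-8))*46 = ((-1*(-1/2)*4)*(-8))*46 = (((1/2)*4)*(-8))*46 = (2*(-8))*46 = -16*46 = -736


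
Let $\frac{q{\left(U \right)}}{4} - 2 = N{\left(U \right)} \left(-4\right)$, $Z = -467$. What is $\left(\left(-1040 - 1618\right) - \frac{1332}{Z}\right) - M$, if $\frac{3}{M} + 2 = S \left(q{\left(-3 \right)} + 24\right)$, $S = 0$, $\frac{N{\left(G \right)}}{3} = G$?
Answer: $- \frac{2478507}{934} \approx -2653.6$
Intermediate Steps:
$N{\left(G \right)} = 3 G$
$q{\left(U \right)} = 8 - 48 U$ ($q{\left(U \right)} = 8 + 4 \cdot 3 U \left(-4\right) = 8 + 4 \left(- 12 U\right) = 8 - 48 U$)
$M = - \frac{3}{2}$ ($M = \frac{3}{-2 + 0 \left(\left(8 - -144\right) + 24\right)} = \frac{3}{-2 + 0 \left(\left(8 + 144\right) + 24\right)} = \frac{3}{-2 + 0 \left(152 + 24\right)} = \frac{3}{-2 + 0 \cdot 176} = \frac{3}{-2 + 0} = \frac{3}{-2} = 3 \left(- \frac{1}{2}\right) = - \frac{3}{2} \approx -1.5$)
$\left(\left(-1040 - 1618\right) - \frac{1332}{Z}\right) - M = \left(\left(-1040 - 1618\right) - \frac{1332}{-467}\right) - - \frac{3}{2} = \left(-2658 - - \frac{1332}{467}\right) + \frac{3}{2} = \left(-2658 + \frac{1332}{467}\right) + \frac{3}{2} = - \frac{1239954}{467} + \frac{3}{2} = - \frac{2478507}{934}$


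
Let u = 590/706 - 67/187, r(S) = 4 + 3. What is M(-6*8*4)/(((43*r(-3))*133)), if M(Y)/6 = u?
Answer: 27012/377516909 ≈ 7.1552e-5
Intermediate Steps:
r(S) = 7
u = 31514/66011 (u = 590*(1/706) - 67*1/187 = 295/353 - 67/187 = 31514/66011 ≈ 0.47741)
M(Y) = 189084/66011 (M(Y) = 6*(31514/66011) = 189084/66011)
M(-6*8*4)/(((43*r(-3))*133)) = 189084/(66011*(((43*7)*133))) = 189084/(66011*((301*133))) = (189084/66011)/40033 = (189084/66011)*(1/40033) = 27012/377516909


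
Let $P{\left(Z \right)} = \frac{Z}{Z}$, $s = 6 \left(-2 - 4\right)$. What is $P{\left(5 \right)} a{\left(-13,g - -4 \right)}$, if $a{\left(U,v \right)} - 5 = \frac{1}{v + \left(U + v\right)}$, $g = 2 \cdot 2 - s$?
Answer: $\frac{376}{75} \approx 5.0133$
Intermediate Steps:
$s = -36$ ($s = 6 \left(-6\right) = -36$)
$P{\left(Z \right)} = 1$
$g = 40$ ($g = 2 \cdot 2 - -36 = 4 + 36 = 40$)
$a{\left(U,v \right)} = 5 + \frac{1}{U + 2 v}$ ($a{\left(U,v \right)} = 5 + \frac{1}{v + \left(U + v\right)} = 5 + \frac{1}{U + 2 v}$)
$P{\left(5 \right)} a{\left(-13,g - -4 \right)} = 1 \frac{1 + 5 \left(-13\right) + 10 \left(40 - -4\right)}{-13 + 2 \left(40 - -4\right)} = 1 \frac{1 - 65 + 10 \left(40 + 4\right)}{-13 + 2 \left(40 + 4\right)} = 1 \frac{1 - 65 + 10 \cdot 44}{-13 + 2 \cdot 44} = 1 \frac{1 - 65 + 440}{-13 + 88} = 1 \cdot \frac{1}{75} \cdot 376 = 1 \cdot \frac{376}{75} = \frac{376}{75}$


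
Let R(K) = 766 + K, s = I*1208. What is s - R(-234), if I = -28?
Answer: -34356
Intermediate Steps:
s = -33824 (s = -28*1208 = -33824)
s - R(-234) = -33824 - (766 - 234) = -33824 - 1*532 = -33824 - 532 = -34356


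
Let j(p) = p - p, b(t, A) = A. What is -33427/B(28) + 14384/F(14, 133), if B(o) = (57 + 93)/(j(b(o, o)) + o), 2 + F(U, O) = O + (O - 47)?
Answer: -3241046/525 ≈ -6173.4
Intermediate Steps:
F(U, O) = -49 + 2*O (F(U, O) = -2 + (O + (O - 47)) = -2 + (O + (-47 + O)) = -2 + (-47 + 2*O) = -49 + 2*O)
j(p) = 0
B(o) = 150/o (B(o) = (57 + 93)/(0 + o) = 150/o)
-33427/B(28) + 14384/F(14, 133) = -33427/(150/28) + 14384/(-49 + 2*133) = -33427/(150*(1/28)) + 14384/(-49 + 266) = -33427/75/14 + 14384/217 = -33427*14/75 + 14384*(1/217) = -467978/75 + 464/7 = -3241046/525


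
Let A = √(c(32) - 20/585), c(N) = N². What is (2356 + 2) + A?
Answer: 2358 + 2*√389363/39 ≈ 2390.0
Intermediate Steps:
A = 2*√389363/39 (A = √(32² - 20/585) = √(1024 - 20*1/585) = √(1024 - 4/117) = √(119804/117) = 2*√389363/39 ≈ 31.999)
(2356 + 2) + A = (2356 + 2) + 2*√389363/39 = 2358 + 2*√389363/39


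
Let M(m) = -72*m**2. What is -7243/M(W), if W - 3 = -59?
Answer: 7243/225792 ≈ 0.032078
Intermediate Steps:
W = -56 (W = 3 - 59 = -56)
-7243/M(W) = -7243/((-72*(-56)**2)) = -7243/((-72*3136)) = -7243/(-225792) = -7243*(-1/225792) = 7243/225792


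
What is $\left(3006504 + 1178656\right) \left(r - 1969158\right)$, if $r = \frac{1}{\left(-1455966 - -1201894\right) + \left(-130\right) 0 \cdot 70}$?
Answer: $- \frac{37390511756760095}{4537} \approx -8.2412 \cdot 10^{12}$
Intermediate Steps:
$r = - \frac{1}{254072}$ ($r = \frac{1}{\left(-1455966 + 1201894\right) + 0 \cdot 70} = \frac{1}{-254072 + 0} = \frac{1}{-254072} = - \frac{1}{254072} \approx -3.9359 \cdot 10^{-6}$)
$\left(3006504 + 1178656\right) \left(r - 1969158\right) = \left(3006504 + 1178656\right) \left(- \frac{1}{254072} - 1969158\right) = 4185160 \left(- \frac{500307911377}{254072}\right) = - \frac{37390511756760095}{4537}$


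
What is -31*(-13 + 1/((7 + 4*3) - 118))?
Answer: 39928/99 ≈ 403.31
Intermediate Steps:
-31*(-13 + 1/((7 + 4*3) - 118)) = -31*(-13 + 1/((7 + 12) - 118)) = -31*(-13 + 1/(19 - 118)) = -31*(-13 + 1/(-99)) = -31*(-13 - 1/99) = -31*(-1288/99) = 39928/99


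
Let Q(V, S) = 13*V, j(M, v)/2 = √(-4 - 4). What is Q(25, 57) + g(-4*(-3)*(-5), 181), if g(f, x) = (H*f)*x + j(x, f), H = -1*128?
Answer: 1390405 + 4*I*√2 ≈ 1.3904e+6 + 5.6569*I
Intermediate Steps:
H = -128
j(M, v) = 4*I*√2 (j(M, v) = 2*√(-4 - 4) = 2*√(-8) = 2*(2*I*√2) = 4*I*√2)
g(f, x) = -128*f*x + 4*I*√2 (g(f, x) = (-128*f)*x + 4*I*√2 = -128*f*x + 4*I*√2)
Q(25, 57) + g(-4*(-3)*(-5), 181) = 13*25 + (-128*-4*(-3)*(-5)*181 + 4*I*√2) = 325 + (-128*12*(-5)*181 + 4*I*√2) = 325 + (-128*(-60)*181 + 4*I*√2) = 325 + (1390080 + 4*I*√2) = 1390405 + 4*I*√2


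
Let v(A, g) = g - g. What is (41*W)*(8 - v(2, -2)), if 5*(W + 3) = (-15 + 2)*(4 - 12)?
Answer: 29192/5 ≈ 5838.4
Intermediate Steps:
v(A, g) = 0
W = 89/5 (W = -3 + ((-15 + 2)*(4 - 12))/5 = -3 + (-13*(-8))/5 = -3 + (⅕)*104 = -3 + 104/5 = 89/5 ≈ 17.800)
(41*W)*(8 - v(2, -2)) = (41*(89/5))*(8 - 1*0) = 3649*(8 + 0)/5 = (3649/5)*8 = 29192/5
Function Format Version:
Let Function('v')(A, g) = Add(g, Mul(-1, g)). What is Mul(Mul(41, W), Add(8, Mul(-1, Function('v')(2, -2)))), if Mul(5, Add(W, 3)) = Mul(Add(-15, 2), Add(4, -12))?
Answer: Rational(29192, 5) ≈ 5838.4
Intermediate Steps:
Function('v')(A, g) = 0
W = Rational(89, 5) (W = Add(-3, Mul(Rational(1, 5), Mul(Add(-15, 2), Add(4, -12)))) = Add(-3, Mul(Rational(1, 5), Mul(-13, -8))) = Add(-3, Mul(Rational(1, 5), 104)) = Add(-3, Rational(104, 5)) = Rational(89, 5) ≈ 17.800)
Mul(Mul(41, W), Add(8, Mul(-1, Function('v')(2, -2)))) = Mul(Mul(41, Rational(89, 5)), Add(8, Mul(-1, 0))) = Mul(Rational(3649, 5), Add(8, 0)) = Mul(Rational(3649, 5), 8) = Rational(29192, 5)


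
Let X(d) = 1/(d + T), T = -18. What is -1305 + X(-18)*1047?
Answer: -16009/12 ≈ -1334.1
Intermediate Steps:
X(d) = 1/(-18 + d) (X(d) = 1/(d - 18) = 1/(-18 + d))
-1305 + X(-18)*1047 = -1305 + 1047/(-18 - 18) = -1305 + 1047/(-36) = -1305 - 1/36*1047 = -1305 - 349/12 = -16009/12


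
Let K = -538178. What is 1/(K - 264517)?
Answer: -1/802695 ≈ -1.2458e-6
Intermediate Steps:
1/(K - 264517) = 1/(-538178 - 264517) = 1/(-802695) = -1/802695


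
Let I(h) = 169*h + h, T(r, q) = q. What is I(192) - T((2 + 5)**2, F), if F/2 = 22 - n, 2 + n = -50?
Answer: 32492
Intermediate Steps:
n = -52 (n = -2 - 50 = -52)
F = 148 (F = 2*(22 - 1*(-52)) = 2*(22 + 52) = 2*74 = 148)
I(h) = 170*h
I(192) - T((2 + 5)**2, F) = 170*192 - 1*148 = 32640 - 148 = 32492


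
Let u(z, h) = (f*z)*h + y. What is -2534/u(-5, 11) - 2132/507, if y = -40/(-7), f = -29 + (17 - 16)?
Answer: -1233131/210990 ≈ -5.8445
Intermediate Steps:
f = -28 (f = -29 + 1 = -28)
y = 40/7 (y = -40*(-⅐) = 40/7 ≈ 5.7143)
u(z, h) = 40/7 - 28*h*z (u(z, h) = (-28*z)*h + 40/7 = -28*h*z + 40/7 = 40/7 - 28*h*z)
-2534/u(-5, 11) - 2132/507 = -2534/(40/7 - 28*11*(-5)) - 2132/507 = -2534/(40/7 + 1540) - 2132*1/507 = -2534/10820/7 - 164/39 = -2534*7/10820 - 164/39 = -8869/5410 - 164/39 = -1233131/210990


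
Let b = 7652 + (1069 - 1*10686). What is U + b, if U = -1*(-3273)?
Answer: 1308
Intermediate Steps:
b = -1965 (b = 7652 + (1069 - 10686) = 7652 - 9617 = -1965)
U = 3273
U + b = 3273 - 1965 = 1308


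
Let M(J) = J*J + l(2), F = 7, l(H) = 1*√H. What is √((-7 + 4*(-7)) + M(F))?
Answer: √(14 + √2) ≈ 3.9261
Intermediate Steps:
l(H) = √H
M(J) = √2 + J² (M(J) = J*J + √2 = J² + √2 = √2 + J²)
√((-7 + 4*(-7)) + M(F)) = √((-7 + 4*(-7)) + (√2 + 7²)) = √((-7 - 28) + (√2 + 49)) = √(-35 + (49 + √2)) = √(14 + √2)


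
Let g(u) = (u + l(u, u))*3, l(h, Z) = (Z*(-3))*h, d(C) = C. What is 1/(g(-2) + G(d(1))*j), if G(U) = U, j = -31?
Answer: -1/73 ≈ -0.013699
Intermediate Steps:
l(h, Z) = -3*Z*h (l(h, Z) = (-3*Z)*h = -3*Z*h)
g(u) = -9*u² + 3*u (g(u) = (u - 3*u*u)*3 = (u - 3*u²)*3 = -9*u² + 3*u)
1/(g(-2) + G(d(1))*j) = 1/(3*(-2)*(1 - 3*(-2)) + 1*(-31)) = 1/(3*(-2)*(1 + 6) - 31) = 1/(3*(-2)*7 - 31) = 1/(-42 - 31) = 1/(-73) = -1/73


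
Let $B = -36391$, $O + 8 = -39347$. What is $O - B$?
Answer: $-2964$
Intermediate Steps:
$O = -39355$ ($O = -8 - 39347 = -39355$)
$O - B = -39355 - -36391 = -39355 + 36391 = -2964$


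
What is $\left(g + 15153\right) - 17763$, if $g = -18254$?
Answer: $-20864$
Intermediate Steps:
$\left(g + 15153\right) - 17763 = \left(-18254 + 15153\right) - 17763 = -3101 - 17763 = -20864$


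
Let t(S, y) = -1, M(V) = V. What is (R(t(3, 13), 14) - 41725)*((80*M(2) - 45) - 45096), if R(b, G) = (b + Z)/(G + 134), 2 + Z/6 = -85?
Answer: 277794694363/148 ≈ 1.8770e+9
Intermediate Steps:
Z = -522 (Z = -12 + 6*(-85) = -12 - 510 = -522)
R(b, G) = (-522 + b)/(134 + G) (R(b, G) = (b - 522)/(G + 134) = (-522 + b)/(134 + G))
(R(t(3, 13), 14) - 41725)*((80*M(2) - 45) - 45096) = ((-522 - 1)/(134 + 14) - 41725)*((80*2 - 45) - 45096) = (-523/148 - 41725)*((160 - 45) - 45096) = ((1/148)*(-523) - 41725)*(115 - 45096) = (-523/148 - 41725)*(-44981) = -6175823/148*(-44981) = 277794694363/148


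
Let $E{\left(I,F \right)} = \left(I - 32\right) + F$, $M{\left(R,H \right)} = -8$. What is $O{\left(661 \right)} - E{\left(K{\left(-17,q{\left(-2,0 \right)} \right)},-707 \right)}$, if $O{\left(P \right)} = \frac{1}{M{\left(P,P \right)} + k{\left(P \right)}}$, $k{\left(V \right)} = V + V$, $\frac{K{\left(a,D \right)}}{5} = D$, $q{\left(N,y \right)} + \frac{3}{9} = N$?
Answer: $\frac{986377}{1314} \approx 750.67$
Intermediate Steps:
$q{\left(N,y \right)} = - \frac{1}{3} + N$
$K{\left(a,D \right)} = 5 D$
$E{\left(I,F \right)} = -32 + F + I$ ($E{\left(I,F \right)} = \left(-32 + I\right) + F = -32 + F + I$)
$k{\left(V \right)} = 2 V$
$O{\left(P \right)} = \frac{1}{-8 + 2 P}$
$O{\left(661 \right)} - E{\left(K{\left(-17,q{\left(-2,0 \right)} \right)},-707 \right)} = \frac{1}{2 \left(-4 + 661\right)} - \left(-32 - 707 + 5 \left(- \frac{1}{3} - 2\right)\right) = \frac{1}{2 \cdot 657} - \left(-32 - 707 + 5 \left(- \frac{7}{3}\right)\right) = \frac{1}{2} \cdot \frac{1}{657} - \left(-32 - 707 - \frac{35}{3}\right) = \frac{1}{1314} - - \frac{2252}{3} = \frac{1}{1314} + \frac{2252}{3} = \frac{986377}{1314}$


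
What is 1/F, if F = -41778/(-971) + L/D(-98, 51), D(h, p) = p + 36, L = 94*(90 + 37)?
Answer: 84477/15226484 ≈ 0.0055480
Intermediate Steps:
L = 11938 (L = 94*127 = 11938)
D(h, p) = 36 + p
F = 15226484/84477 (F = -41778/(-971) + 11938/(36 + 51) = -41778*(-1/971) + 11938/87 = 41778/971 + 11938*(1/87) = 41778/971 + 11938/87 = 15226484/84477 ≈ 180.24)
1/F = 1/(15226484/84477) = 84477/15226484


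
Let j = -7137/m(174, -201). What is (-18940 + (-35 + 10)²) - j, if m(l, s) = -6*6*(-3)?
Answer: -218987/12 ≈ -18249.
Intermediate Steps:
m(l, s) = 108 (m(l, s) = -36*(-3) = 108)
j = -793/12 (j = -7137/108 = -7137*1/108 = -793/12 ≈ -66.083)
(-18940 + (-35 + 10)²) - j = (-18940 + (-35 + 10)²) - 1*(-793/12) = (-18940 + (-25)²) + 793/12 = (-18940 + 625) + 793/12 = -18315 + 793/12 = -218987/12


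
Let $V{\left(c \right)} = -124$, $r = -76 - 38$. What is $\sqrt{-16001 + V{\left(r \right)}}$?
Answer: $5 i \sqrt{645} \approx 126.98 i$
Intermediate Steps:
$r = -114$ ($r = -76 - 38 = -114$)
$\sqrt{-16001 + V{\left(r \right)}} = \sqrt{-16001 - 124} = \sqrt{-16125} = 5 i \sqrt{645}$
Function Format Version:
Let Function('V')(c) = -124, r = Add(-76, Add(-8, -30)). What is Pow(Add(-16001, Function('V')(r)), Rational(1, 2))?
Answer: Mul(5, I, Pow(645, Rational(1, 2))) ≈ Mul(126.98, I)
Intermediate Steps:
r = -114 (r = Add(-76, -38) = -114)
Pow(Add(-16001, Function('V')(r)), Rational(1, 2)) = Pow(Add(-16001, -124), Rational(1, 2)) = Pow(-16125, Rational(1, 2)) = Mul(5, I, Pow(645, Rational(1, 2)))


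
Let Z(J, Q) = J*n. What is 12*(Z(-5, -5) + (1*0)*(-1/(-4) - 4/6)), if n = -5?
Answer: 300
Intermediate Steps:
Z(J, Q) = -5*J (Z(J, Q) = J*(-5) = -5*J)
12*(Z(-5, -5) + (1*0)*(-1/(-4) - 4/6)) = 12*(-5*(-5) + (1*0)*(-1/(-4) - 4/6)) = 12*(25 + 0*(-1*(-¼) - 4*⅙)) = 12*(25 + 0*(¼ - ⅔)) = 12*(25 + 0*(-5/12)) = 12*(25 + 0) = 12*25 = 300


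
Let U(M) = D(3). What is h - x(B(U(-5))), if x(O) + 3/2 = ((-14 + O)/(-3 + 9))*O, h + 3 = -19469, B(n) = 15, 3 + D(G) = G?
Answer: -19473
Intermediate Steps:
D(G) = -3 + G
U(M) = 0 (U(M) = -3 + 3 = 0)
h = -19472 (h = -3 - 19469 = -19472)
x(O) = -3/2 + O*(-7/3 + O/6) (x(O) = -3/2 + ((-14 + O)/(-3 + 9))*O = -3/2 + ((-14 + O)/6)*O = -3/2 + ((-14 + O)*(⅙))*O = -3/2 + (-7/3 + O/6)*O = -3/2 + O*(-7/3 + O/6))
h - x(B(U(-5))) = -19472 - (-3/2 - 7/3*15 + (⅙)*15²) = -19472 - (-3/2 - 35 + (⅙)*225) = -19472 - (-3/2 - 35 + 75/2) = -19472 - 1*1 = -19472 - 1 = -19473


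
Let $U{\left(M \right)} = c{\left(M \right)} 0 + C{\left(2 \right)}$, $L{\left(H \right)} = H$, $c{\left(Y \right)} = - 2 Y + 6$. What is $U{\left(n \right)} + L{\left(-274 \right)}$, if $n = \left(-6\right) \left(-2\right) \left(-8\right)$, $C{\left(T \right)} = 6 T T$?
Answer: $-250$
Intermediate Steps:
$c{\left(Y \right)} = 6 - 2 Y$
$C{\left(T \right)} = 6 T^{2}$
$n = -96$ ($n = 12 \left(-8\right) = -96$)
$U{\left(M \right)} = 24$ ($U{\left(M \right)} = \left(6 - 2 M\right) 0 + 6 \cdot 2^{2} = 0 + 6 \cdot 4 = 0 + 24 = 24$)
$U{\left(n \right)} + L{\left(-274 \right)} = 24 - 274 = -250$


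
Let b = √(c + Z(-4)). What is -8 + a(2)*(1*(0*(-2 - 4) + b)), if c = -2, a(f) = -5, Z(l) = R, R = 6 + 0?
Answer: -18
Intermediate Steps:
R = 6
Z(l) = 6
b = 2 (b = √(-2 + 6) = √4 = 2)
-8 + a(2)*(1*(0*(-2 - 4) + b)) = -8 - 5*(0*(-2 - 4) + 2) = -8 - 5*(0*(-6) + 2) = -8 - 5*(0 + 2) = -8 - 5*2 = -8 - 10 = -18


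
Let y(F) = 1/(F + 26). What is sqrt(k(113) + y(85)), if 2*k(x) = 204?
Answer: 13*sqrt(7437)/111 ≈ 10.100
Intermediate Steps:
k(x) = 102 (k(x) = (1/2)*204 = 102)
y(F) = 1/(26 + F)
sqrt(k(113) + y(85)) = sqrt(102 + 1/(26 + 85)) = sqrt(102 + 1/111) = sqrt(11323/111) = 13*sqrt(7437)/111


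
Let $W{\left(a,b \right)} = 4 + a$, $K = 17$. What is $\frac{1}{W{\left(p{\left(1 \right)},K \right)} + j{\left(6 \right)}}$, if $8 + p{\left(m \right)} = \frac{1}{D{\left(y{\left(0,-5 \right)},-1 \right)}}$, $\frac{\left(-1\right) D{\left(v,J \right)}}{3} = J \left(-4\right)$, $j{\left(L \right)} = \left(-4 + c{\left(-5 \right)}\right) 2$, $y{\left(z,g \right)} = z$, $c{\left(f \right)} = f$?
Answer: $- \frac{12}{265} \approx -0.045283$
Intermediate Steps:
$j{\left(L \right)} = -18$ ($j{\left(L \right)} = \left(-4 - 5\right) 2 = \left(-9\right) 2 = -18$)
$D{\left(v,J \right)} = 12 J$ ($D{\left(v,J \right)} = - 3 J \left(-4\right) = - 3 \left(- 4 J\right) = 12 J$)
$p{\left(m \right)} = - \frac{97}{12}$ ($p{\left(m \right)} = -8 + \frac{1}{12 \left(-1\right)} = -8 + \frac{1}{-12} = -8 - \frac{1}{12} = - \frac{97}{12}$)
$\frac{1}{W{\left(p{\left(1 \right)},K \right)} + j{\left(6 \right)}} = \frac{1}{\left(4 - \frac{97}{12}\right) - 18} = \frac{1}{- \frac{49}{12} - 18} = \frac{1}{- \frac{265}{12}} = - \frac{12}{265}$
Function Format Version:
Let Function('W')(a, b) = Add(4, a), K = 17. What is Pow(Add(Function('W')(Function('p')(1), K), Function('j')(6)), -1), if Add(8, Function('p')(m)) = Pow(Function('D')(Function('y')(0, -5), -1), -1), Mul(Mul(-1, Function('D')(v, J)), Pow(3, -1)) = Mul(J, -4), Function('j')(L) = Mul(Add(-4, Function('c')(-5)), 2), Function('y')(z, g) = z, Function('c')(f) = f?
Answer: Rational(-12, 265) ≈ -0.045283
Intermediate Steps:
Function('j')(L) = -18 (Function('j')(L) = Mul(Add(-4, -5), 2) = Mul(-9, 2) = -18)
Function('D')(v, J) = Mul(12, J) (Function('D')(v, J) = Mul(-3, Mul(J, -4)) = Mul(-3, Mul(-4, J)) = Mul(12, J))
Function('p')(m) = Rational(-97, 12) (Function('p')(m) = Add(-8, Pow(Mul(12, -1), -1)) = Add(-8, Pow(-12, -1)) = Add(-8, Rational(-1, 12)) = Rational(-97, 12))
Pow(Add(Function('W')(Function('p')(1), K), Function('j')(6)), -1) = Pow(Add(Add(4, Rational(-97, 12)), -18), -1) = Pow(Add(Rational(-49, 12), -18), -1) = Pow(Rational(-265, 12), -1) = Rational(-12, 265)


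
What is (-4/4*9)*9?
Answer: -81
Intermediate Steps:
(-4/4*9)*9 = (-4*¼*9)*9 = -1*9*9 = -9*9 = -81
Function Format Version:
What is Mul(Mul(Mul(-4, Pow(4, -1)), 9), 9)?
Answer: -81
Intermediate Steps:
Mul(Mul(Mul(-4, Pow(4, -1)), 9), 9) = Mul(Mul(Mul(-4, Rational(1, 4)), 9), 9) = Mul(Mul(-1, 9), 9) = Mul(-9, 9) = -81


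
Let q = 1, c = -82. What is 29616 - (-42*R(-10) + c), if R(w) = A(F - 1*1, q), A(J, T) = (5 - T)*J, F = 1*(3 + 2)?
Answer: 30370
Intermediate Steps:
F = 5 (F = 1*5 = 5)
A(J, T) = J*(5 - T)
R(w) = 16 (R(w) = (5 - 1*1)*(5 - 1*1) = (5 - 1)*(5 - 1) = 4*4 = 16)
29616 - (-42*R(-10) + c) = 29616 - (-42*16 - 82) = 29616 - (-672 - 82) = 29616 - 1*(-754) = 29616 + 754 = 30370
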